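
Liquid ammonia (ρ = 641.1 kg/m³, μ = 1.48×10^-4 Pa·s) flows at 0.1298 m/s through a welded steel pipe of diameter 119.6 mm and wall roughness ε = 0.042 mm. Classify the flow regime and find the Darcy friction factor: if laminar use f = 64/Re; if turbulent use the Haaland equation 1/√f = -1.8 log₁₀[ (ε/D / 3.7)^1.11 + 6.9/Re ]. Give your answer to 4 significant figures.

Re = ρVD/μ = 641.1·0.1298·0.1196/0.000148 = 6.725e+04.
Re > 4000 → turbulent. ε/D = 4.2e-05/0.1196 = 0.000351; Haaland: 1/√f = -1.8 log₁₀[3.43e-05 + 0.000103] = 6.955, so f = 0.02068.

f ≈ 0.02068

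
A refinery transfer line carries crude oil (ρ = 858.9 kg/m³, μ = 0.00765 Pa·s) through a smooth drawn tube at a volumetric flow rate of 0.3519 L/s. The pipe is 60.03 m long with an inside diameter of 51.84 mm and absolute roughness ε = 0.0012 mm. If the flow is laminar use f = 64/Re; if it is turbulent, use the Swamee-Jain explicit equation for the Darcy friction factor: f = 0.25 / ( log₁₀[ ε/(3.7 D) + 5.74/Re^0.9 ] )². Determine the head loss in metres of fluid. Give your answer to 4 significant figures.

Q = 0.3519 L/s = 0.3519/1000 = 0.0003519 m³/s.
Cross-sectional area A = πD²/4 = π(0.05184)²/4 = 0.002111 m²; mean velocity V = Q/A = 0.0003519/0.002111 = 0.1667 m/s.
Reynolds number Re = ρVD/μ = 858.9 · 0.1667 · 0.05184 / 0.00765 = 970.4.
Re < 2300 → laminar flow, so f = 64/Re = 64/970.4 = 0.06595 (the turbulent correlation is not needed).
Darcy-Weisbach: ΔP = f(L/D)(ρV²/2) = 0.06595·(60.03/0.05184)·(858.9·0.1667²/2) = 0.06595·1158·11.94 = 911.7 Pa.
Head loss h_f = ΔP/(ρg) = 911.7/(858.9·9.81) = 0.1082 m.

h_f ≈ 0.1082 m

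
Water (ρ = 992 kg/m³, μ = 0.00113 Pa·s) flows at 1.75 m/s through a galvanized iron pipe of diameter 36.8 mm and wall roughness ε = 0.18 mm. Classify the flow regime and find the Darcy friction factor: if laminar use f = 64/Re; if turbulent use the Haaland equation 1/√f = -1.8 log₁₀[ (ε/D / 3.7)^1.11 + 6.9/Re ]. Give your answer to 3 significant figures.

f ≈ 0.0317

Re = ρVD/μ = 992·1.75·0.0368/0.00113 = 5.654e+04.
Re > 4000 → turbulent. ε/D = 0.00018/0.0368 = 0.00489; Haaland: 1/√f = -1.8 log₁₀[0.000638 + 0.000122] = 5.615, so f = 0.03172.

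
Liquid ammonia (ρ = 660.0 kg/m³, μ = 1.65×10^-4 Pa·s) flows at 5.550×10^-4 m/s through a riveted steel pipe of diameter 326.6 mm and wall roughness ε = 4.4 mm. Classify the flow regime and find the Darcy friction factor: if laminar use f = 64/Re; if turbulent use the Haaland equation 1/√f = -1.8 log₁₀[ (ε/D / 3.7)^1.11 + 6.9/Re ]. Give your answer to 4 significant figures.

Re = ρVD/μ = 660·0.000555·0.3266/0.000165 = 725.1.
Re < 2300 → laminar, so f = 64/Re = 0.08827 (roughness is irrelevant in laminar flow).

f ≈ 0.08827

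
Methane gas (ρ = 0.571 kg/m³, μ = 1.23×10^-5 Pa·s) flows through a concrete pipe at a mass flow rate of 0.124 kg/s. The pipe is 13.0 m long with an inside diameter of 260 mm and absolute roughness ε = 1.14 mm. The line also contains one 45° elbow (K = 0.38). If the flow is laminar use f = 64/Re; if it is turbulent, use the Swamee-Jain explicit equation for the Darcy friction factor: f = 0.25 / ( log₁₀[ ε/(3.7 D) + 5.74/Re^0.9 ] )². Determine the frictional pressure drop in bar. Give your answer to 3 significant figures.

ΔP ≈ 9.34×10^-5 bar

A = πD²/4 = π(0.26)²/4 = 0.05309 m²; mean velocity V = ṁ/(ρA) = 0.124/(0.571 · 0.05309) = 4.09 m/s.
Reynolds number Re = ρVD/μ = 0.571 · 4.09 · 0.26 / 1.23e-05 = 4.937e+04.
Re > 4000 → turbulent. Relative roughness ε/D = 0.00114/0.26 = 0.00438. Swamee-Jain: f = 0.25/(log₁₀[0.00438/3.7 + 5.74/4.937e+04^0.9])² = 0.25/(log₁₀[0.00119 + 0.000343])² = 0.25/(-2.816)² = 0.03153.
Total minor-loss coefficient ΣK = 1·0.38 = 0.38.
ΔP = [f·L/D + ΣK]·(ρV²/2) = [0.03153·13/0.26 + 0.38]·(0.571·4.09²/2) = [1.576 + 0.38]·4.776 = 9.344 Pa.
ΔP = 9.344 Pa = 9.34×10^-5 bar.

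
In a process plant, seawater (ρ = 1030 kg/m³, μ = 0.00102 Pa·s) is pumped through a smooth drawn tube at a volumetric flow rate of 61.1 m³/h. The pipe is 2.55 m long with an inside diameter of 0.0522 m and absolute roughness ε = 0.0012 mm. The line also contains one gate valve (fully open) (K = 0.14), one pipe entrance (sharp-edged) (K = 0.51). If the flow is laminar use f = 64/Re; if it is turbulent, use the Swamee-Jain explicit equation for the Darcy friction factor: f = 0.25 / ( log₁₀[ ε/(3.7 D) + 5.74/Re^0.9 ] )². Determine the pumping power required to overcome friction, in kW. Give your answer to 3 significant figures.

P ≈ 0.729 kW

Q = 61.1 m³/h = 61.1/3600 = 0.01697 m³/s.
Cross-sectional area A = πD²/4 = π(0.0522)²/4 = 0.00214 m²; mean velocity V = Q/A = 0.01697/0.00214 = 7.931 m/s.
Reynolds number Re = ρVD/μ = 1030 · 7.931 · 0.0522 / 0.00102 = 4.18e+05.
Re > 4000 → turbulent. Relative roughness ε/D = 1.2e-06/0.0522 = 2.3e-05. Swamee-Jain: f = 0.25/(log₁₀[2.3e-05/3.7 + 5.74/4.18e+05^0.9])² = 0.25/(log₁₀[6.21e-06 + 5.01e-05])² = 0.25/(-4.249)² = 0.01384.
Total minor-loss coefficient ΣK = 1·0.14 + 1·0.51 = 0.65.
ΔP = [f·L/D + ΣK]·(ρV²/2) = [0.01384·2.55/0.0522 + 0.65]·(1030·7.931²/2) = [0.6763 + 0.65]·3.239e+04 = 4.296e+04 Pa.
Pumping power P = QΔP = 0.01697·4.296e+04 = 729.1 W = 0.729 kW.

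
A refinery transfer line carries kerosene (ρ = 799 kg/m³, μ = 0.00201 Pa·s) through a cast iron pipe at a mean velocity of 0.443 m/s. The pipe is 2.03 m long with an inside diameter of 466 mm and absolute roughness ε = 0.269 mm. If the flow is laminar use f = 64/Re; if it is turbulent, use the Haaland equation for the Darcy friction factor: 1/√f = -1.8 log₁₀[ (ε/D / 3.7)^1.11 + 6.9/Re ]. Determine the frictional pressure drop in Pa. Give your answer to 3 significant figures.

ΔP ≈ 7.14 Pa

Reynolds number Re = ρVD/μ = 799 · 0.443 · 0.466 / 0.00201 = 8.206e+04.
Re > 4000 → turbulent. Relative roughness ε/D = 0.000269/0.466 = 0.000577. Haaland: 1/√f = -1.8 log₁₀[(0.000577/3.7)^1.11 + 6.9/8.206e+04] = -1.8 log₁₀[5.95e-05 + 8.41e-05] = 6.917, so f = 0.0209.
Darcy-Weisbach: ΔP = f(L/D)(ρV²/2) = 0.0209·(2.03/0.466)·(799·0.443²/2) = 0.0209·4.356·78.4 = 7.138 Pa.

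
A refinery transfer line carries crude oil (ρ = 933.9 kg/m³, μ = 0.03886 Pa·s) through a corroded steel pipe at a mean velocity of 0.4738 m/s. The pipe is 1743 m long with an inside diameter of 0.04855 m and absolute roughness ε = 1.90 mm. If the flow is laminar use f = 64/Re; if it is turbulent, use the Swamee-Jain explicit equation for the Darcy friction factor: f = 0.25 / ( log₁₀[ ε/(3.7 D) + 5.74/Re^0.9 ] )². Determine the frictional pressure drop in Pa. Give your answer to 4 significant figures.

Reynolds number Re = ρVD/μ = 933.9 · 0.4738 · 0.04855 / 0.0389 = 552.8.
Re < 2300 → laminar flow, so f = 64/Re = 64/552.8 = 0.1158 (the turbulent correlation is not needed).
Darcy-Weisbach: ΔP = f(L/D)(ρV²/2) = 0.1158·(1743/0.04855)·(933.9·0.4738²/2) = 0.1158·3.59e+04·104.8 = 4.357e+05 Pa.

ΔP ≈ 435700 Pa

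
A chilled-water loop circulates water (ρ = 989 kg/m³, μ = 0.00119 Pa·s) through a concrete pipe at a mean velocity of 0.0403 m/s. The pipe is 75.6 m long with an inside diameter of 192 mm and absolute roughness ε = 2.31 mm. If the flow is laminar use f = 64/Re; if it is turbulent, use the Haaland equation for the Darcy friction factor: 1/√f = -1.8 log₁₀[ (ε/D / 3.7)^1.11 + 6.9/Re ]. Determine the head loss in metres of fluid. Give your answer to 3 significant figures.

Reynolds number Re = ρVD/μ = 989 · 0.0403 · 0.192 / 0.00119 = 6431.
Re > 4000 → turbulent. Relative roughness ε/D = 0.00231/0.192 = 0.012. Haaland: 1/√f = -1.8 log₁₀[(0.012/3.7)^1.11 + 6.9/6431] = -1.8 log₁₀[0.00173 + 0.00107] = 4.594, so f = 0.04739.
Darcy-Weisbach: ΔP = f(L/D)(ρV²/2) = 0.04739·(75.6/0.192)·(989·0.0403²/2) = 0.04739·393.7·0.8031 = 14.98 Pa.
Head loss h_f = ΔP/(ρg) = 14.98/(989·9.81) = 0.00154 m.

h_f ≈ 0.00154 m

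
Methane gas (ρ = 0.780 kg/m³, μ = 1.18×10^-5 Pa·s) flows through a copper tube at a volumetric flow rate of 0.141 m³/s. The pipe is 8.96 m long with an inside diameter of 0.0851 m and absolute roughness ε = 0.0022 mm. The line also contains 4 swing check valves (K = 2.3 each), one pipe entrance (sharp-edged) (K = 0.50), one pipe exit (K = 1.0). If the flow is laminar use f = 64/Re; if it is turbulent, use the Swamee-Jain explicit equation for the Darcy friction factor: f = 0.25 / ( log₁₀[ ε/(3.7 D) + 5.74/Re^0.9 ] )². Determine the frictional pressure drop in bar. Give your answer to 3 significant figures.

Cross-sectional area A = πD²/4 = π(0.0851)²/4 = 0.005688 m²; mean velocity V = Q/A = 0.141/0.005688 = 24.79 m/s.
Reynolds number Re = ρVD/μ = 0.78 · 24.79 · 0.0851 / 1.18e-05 = 1.394e+05.
Re > 4000 → turbulent. Relative roughness ε/D = 2.2e-06/0.0851 = 2.59e-05. Swamee-Jain: f = 0.25/(log₁₀[2.59e-05/3.7 + 5.74/1.394e+05^0.9])² = 0.25/(log₁₀[6.99e-06 + 0.000135])² = 0.25/(-3.849)² = 0.01687.
Total minor-loss coefficient ΣK = 4·2.3 + 1·0.5 + 1·1 = 10.7.
ΔP = [f·L/D + ΣK]·(ρV²/2) = [0.01687·8.96/0.0851 + 10.7]·(0.78·24.79²/2) = [1.777 + 10.7]·239.7 = 2990 Pa.
ΔP = 2990 Pa = 0.0299 bar.

ΔP ≈ 0.0299 bar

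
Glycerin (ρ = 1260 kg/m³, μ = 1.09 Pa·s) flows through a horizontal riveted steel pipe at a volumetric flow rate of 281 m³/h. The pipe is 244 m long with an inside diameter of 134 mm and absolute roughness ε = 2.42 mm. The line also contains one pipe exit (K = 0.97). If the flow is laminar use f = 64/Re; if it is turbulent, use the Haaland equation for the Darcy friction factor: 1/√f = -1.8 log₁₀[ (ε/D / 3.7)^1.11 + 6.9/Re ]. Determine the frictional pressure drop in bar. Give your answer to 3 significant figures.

ΔP ≈ 26.4 bar

Q = 281 m³/h = 281/3600 = 0.07806 m³/s.
Cross-sectional area A = πD²/4 = π(0.134)²/4 = 0.0141 m²; mean velocity V = Q/A = 0.07806/0.0141 = 5.535 m/s.
Reynolds number Re = ρVD/μ = 1260 · 5.535 · 0.134 / 1.09 = 857.3.
Re < 2300 → laminar flow, so f = 64/Re = 64/857.3 = 0.07465 (the turbulent correlation is not needed).
Total minor-loss coefficient ΣK = 1·0.97 = 0.97.
ΔP = [f·L/D + ΣK]·(ρV²/2) = [0.07465·244/0.134 + 0.97]·(1260·5.535²/2) = [135.9 + 0.97]·1.93e+04 = 2.642e+06 Pa.
ΔP = 2.642e+06 Pa = 26.4 bar.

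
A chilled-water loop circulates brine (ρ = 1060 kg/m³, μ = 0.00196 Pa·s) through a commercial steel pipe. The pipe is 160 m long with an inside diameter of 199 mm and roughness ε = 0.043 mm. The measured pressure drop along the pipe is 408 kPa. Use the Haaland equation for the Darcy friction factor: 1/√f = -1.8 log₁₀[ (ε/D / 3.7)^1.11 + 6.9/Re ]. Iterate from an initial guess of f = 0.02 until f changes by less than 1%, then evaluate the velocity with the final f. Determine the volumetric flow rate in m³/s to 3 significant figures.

Q ≈ 0.249 m³/s

Rearranging Darcy-Weisbach: V = √(2·ΔP·D/(f·L·ρ)). With ε/D = 4.3e-05/0.199 = 0.000216, iterate starting from f = 0.02:
  f = 0.02 → V = √(2·4.08e+05·0.199/(0.02·160·1060)) = 6.919 m/s; Re = ρVD/μ = 7.446e+05; f → 0.01501
  f = 0.01501 → V = 7.985 m/s; Re = 8.594e+05; f → 0.01489
Converged (Δf/f < 1%). With the final f = 0.01489: V = √(2·4.08e+05·0.199/(0.01489·160·1060)) = 8.018 m/s.
Q = V·A = 8.018·(π/4·0.199²) = 0.2494 m³/s = 0.249 m³/s.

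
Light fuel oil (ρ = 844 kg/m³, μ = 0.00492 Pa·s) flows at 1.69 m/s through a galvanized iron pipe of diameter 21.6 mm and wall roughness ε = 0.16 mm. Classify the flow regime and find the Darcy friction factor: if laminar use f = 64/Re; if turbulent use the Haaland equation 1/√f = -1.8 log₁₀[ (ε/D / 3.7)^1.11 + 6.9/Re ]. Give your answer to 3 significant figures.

Re = ρVD/μ = 844·1.69·0.0216/0.00492 = 6262.
Re > 4000 → turbulent. ε/D = 0.00016/0.0216 = 0.00741; Haaland: 1/√f = -1.8 log₁₀[0.00101 + 0.0011] = 4.815, so f = 0.04313.

f ≈ 0.0431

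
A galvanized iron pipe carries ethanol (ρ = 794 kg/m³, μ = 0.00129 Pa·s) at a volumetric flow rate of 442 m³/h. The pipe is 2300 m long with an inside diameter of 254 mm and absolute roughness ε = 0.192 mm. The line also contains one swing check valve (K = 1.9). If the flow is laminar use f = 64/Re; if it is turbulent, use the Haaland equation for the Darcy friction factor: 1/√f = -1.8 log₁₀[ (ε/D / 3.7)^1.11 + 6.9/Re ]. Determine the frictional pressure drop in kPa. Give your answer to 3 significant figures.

Q = 442 m³/h = 442/3600 = 0.1228 m³/s.
Cross-sectional area A = πD²/4 = π(0.254)²/4 = 0.05067 m²; mean velocity V = Q/A = 0.1228/0.05067 = 2.423 m/s.
Reynolds number Re = ρVD/μ = 794 · 2.423 · 0.254 / 0.00129 = 3.788e+05.
Re > 4000 → turbulent. Relative roughness ε/D = 0.000192/0.254 = 0.000756. Haaland: 1/√f = -1.8 log₁₀[(0.000756/3.7)^1.11 + 6.9/3.788e+05] = -1.8 log₁₀[8.02e-05 + 1.82e-05] = 7.212, so f = 0.01923.
Total minor-loss coefficient ΣK = 1·1.9 = 1.9.
ΔP = [f·L/D + ΣK]·(ρV²/2) = [0.01923·2300/0.254 + 1.9]·(794·2.423²/2) = [174.1 + 1.9]·2331 = 4.102e+05 Pa.
ΔP = 4.102e+05 Pa = 410 kPa.

ΔP ≈ 410 kPa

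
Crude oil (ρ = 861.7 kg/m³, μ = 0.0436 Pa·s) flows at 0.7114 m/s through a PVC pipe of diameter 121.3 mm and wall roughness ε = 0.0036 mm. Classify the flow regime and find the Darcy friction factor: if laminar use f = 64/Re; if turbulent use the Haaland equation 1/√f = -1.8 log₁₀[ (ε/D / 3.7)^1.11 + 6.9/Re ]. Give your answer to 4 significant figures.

f ≈ 0.03753

Re = ρVD/μ = 861.7·0.7114·0.1213/0.0436 = 1705.
Re < 2300 → laminar, so f = 64/Re = 0.03753 (roughness is irrelevant in laminar flow).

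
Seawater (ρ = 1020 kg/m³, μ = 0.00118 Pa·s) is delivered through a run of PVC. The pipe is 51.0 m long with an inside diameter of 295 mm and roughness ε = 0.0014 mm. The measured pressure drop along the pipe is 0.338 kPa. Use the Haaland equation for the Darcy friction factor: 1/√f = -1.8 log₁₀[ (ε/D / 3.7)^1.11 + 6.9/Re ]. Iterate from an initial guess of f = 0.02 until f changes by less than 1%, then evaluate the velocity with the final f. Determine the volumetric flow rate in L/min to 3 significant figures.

Rearranging Darcy-Weisbach: V = √(2·ΔP·D/(f·L·ρ)). With ε/D = 1.4e-06/0.295 = 4.75e-06, iterate starting from f = 0.02:
  f = 0.02 → V = √(2·338·0.295/(0.02·51·1020)) = 0.4378 m/s; Re = ρVD/μ = 1.116e+05; f → 0.01744
  f = 0.01744 → V = 0.4689 m/s; Re = 1.196e+05; f → 0.0172
  f = 0.0172 → V = 0.4722 m/s; Re = 1.204e+05; f → 0.01717
Converged (Δf/f < 1%). With the final f = 0.01717: V = √(2·338·0.295/(0.01717·51·1020)) = 0.4725 m/s.
Q = V·A = 0.4725·(π/4·0.295²) = 0.03229 m³/s = 1940 L/min.

Q ≈ 1940 L/min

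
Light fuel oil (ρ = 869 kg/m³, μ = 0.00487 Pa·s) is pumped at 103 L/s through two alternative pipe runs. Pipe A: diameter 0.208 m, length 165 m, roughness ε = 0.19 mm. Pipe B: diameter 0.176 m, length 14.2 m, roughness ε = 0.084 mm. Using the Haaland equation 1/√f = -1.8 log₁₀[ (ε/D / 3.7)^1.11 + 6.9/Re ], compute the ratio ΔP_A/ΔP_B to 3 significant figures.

Pipe A: V = Q/A = 0.103/0.03398 = 3.031 m/s; Re = 1.125e+05; ε/D = 0.000913; Haaland → f = 0.02143; ΔP_A = f(L/D)(ρV²/2) = 6.787e+04 Pa.
Pipe B: V = Q/A = 0.103/0.02433 = 4.234 m/s; Re = 1.33e+05; ε/D = 0.000477; Haaland → f = 0.01929; ΔP_B = f(L/D)(ρV²/2) = 1.212e+04 Pa.
ΔP_A/ΔP_B = 6.787e+04/1.212e+04 = 5.60.

ΔP_A/ΔP_B ≈ 5.60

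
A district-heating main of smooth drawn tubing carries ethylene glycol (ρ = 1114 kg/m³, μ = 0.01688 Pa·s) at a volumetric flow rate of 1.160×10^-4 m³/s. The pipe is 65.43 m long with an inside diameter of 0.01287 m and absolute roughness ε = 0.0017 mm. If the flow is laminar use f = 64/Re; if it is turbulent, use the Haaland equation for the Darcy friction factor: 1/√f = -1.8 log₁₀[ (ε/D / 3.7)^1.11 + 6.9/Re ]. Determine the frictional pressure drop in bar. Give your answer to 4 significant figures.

Cross-sectional area A = πD²/4 = π(0.01287)²/4 = 0.0001301 m²; mean velocity V = Q/A = 0.000116/0.0001301 = 0.8917 m/s.
Reynolds number Re = ρVD/μ = 1114 · 0.8917 · 0.01287 / 0.0169 = 757.4.
Re < 2300 → laminar flow, so f = 64/Re = 64/757.4 = 0.0845 (the turbulent correlation is not needed).
Darcy-Weisbach: ΔP = f(L/D)(ρV²/2) = 0.0845·(65.43/0.01287)·(1114·0.8917²/2) = 0.0845·5084·442.9 = 1.903e+05 Pa.
ΔP = 1.903e+05 Pa = 1.903 bar.

ΔP ≈ 1.903 bar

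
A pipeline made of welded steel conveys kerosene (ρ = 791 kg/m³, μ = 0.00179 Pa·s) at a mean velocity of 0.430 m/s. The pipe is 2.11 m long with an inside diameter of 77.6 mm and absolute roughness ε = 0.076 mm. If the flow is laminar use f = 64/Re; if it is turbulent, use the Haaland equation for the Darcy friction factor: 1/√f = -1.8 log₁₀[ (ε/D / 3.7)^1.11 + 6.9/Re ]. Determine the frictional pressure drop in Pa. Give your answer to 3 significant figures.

Reynolds number Re = ρVD/μ = 791 · 0.43 · 0.0776 / 0.00179 = 1.475e+04.
Re > 4000 → turbulent. Relative roughness ε/D = 7.6e-05/0.0776 = 0.000979. Haaland: 1/√f = -1.8 log₁₀[(0.000979/3.7)^1.11 + 6.9/1.475e+04] = -1.8 log₁₀[0.000107 + 0.000468] = 5.833, so f = 0.02939.
Darcy-Weisbach: ΔP = f(L/D)(ρV²/2) = 0.02939·(2.11/0.0776)·(791·0.43²/2) = 0.02939·27.19·73.13 = 58.45 Pa.

ΔP ≈ 58.4 Pa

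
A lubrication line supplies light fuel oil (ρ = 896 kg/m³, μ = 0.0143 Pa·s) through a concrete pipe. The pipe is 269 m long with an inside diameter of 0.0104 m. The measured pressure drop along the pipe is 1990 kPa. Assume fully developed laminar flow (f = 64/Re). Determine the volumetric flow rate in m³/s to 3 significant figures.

Q ≈ 1.49×10^-4 m³/s

For laminar flow, f = 64/Re with Re = ρVD/μ, so Darcy-Weisbach reduces to ΔP = 32μLV/D². Solving for V: V = ΔP·D²/(32μL) = 1.99e+06·(0.0104)²/(32·0.0143·269) = 1.749 m/s.
Check: Re = ρVD/μ = 896·1.749·0.0104/0.0143 = 1139 < 2300, so the laminar assumption holds.
Q = V·A = 1.749·(π/4·0.0104²) = 0.0001485 m³/s = 1.49×10^-4 m³/s.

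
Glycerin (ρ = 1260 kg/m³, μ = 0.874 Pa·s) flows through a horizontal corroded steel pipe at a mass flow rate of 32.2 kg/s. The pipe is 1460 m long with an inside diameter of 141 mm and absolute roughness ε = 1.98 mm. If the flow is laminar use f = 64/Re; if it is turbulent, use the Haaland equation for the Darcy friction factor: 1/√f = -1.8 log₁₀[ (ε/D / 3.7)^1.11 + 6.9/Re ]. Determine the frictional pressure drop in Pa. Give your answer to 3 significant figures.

A = πD²/4 = π(0.141)²/4 = 0.01561 m²; mean velocity V = ṁ/(ρA) = 32.2/(1260 · 0.01561) = 1.637 m/s.
Reynolds number Re = ρVD/μ = 1260 · 1.637 · 0.141 / 0.874 = 332.7.
Re < 2300 → laminar flow, so f = 64/Re = 64/332.7 = 0.1924 (the turbulent correlation is not needed).
Darcy-Weisbach: ΔP = f(L/D)(ρV²/2) = 0.1924·(1460/0.141)·(1260·1.637²/2) = 0.1924·1.035e+04·1688 = 3.362e+06 Pa.

ΔP ≈ 3.36×10^6 Pa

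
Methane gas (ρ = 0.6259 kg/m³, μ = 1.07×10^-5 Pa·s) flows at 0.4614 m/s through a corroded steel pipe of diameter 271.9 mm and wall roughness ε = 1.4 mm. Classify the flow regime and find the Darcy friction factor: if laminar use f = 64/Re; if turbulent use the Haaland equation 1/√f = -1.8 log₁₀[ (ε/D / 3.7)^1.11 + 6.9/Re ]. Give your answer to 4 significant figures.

Re = ρVD/μ = 0.6259·0.4614·0.2719/1.07e-05 = 7339.
Re > 4000 → turbulent. ε/D = 0.0014/0.2719 = 0.00515; Haaland: 1/√f = -1.8 log₁₀[0.000675 + 0.00094] = 5.025, so f = 0.0396.

f ≈ 0.03960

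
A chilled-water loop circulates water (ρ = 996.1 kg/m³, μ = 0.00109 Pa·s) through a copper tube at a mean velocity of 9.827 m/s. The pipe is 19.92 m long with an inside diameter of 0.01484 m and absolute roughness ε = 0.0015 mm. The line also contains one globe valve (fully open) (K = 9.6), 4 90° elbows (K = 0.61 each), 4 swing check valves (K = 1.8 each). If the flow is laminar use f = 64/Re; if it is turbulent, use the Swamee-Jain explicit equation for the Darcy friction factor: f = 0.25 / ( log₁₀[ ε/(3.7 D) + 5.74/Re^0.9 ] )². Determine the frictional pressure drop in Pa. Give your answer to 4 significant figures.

Reynolds number Re = ρVD/μ = 996.1 · 9.827 · 0.01484 / 0.00109 = 1.333e+05.
Re > 4000 → turbulent. Relative roughness ε/D = 1.5e-06/0.01484 = 0.000101. Swamee-Jain: f = 0.25/(log₁₀[0.000101/3.7 + 5.74/1.333e+05^0.9])² = 0.25/(log₁₀[2.73e-05 + 0.00014])² = 0.25/(-3.776)² = 0.01753.
Total minor-loss coefficient ΣK = 1·9.6 + 4·0.61 + 4·1.8 = 19.2.
ΔP = [f·L/D + ΣK]·(ρV²/2) = [0.01753·19.92/0.01484 + 19.2]·(996.1·9.827²/2) = [23.54 + 19.2]·4.81e+04 = 2.057e+06 Pa.

ΔP ≈ 2057000 Pa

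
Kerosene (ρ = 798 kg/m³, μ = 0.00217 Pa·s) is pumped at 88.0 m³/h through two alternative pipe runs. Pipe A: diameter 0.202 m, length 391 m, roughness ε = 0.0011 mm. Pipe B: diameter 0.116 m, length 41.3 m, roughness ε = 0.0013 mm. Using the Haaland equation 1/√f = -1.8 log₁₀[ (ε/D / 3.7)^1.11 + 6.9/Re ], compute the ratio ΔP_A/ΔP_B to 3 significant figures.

ΔP_A/ΔP_B ≈ 0.665

Pipe A: V = Q/A = 0.02444/0.03205 = 0.7628 m/s; Re = 5.666e+04; ε/D = 5.45e-06; Haaland → f = 0.02016; ΔP_A = f(L/D)(ρV²/2) = 9056 Pa.
Pipe B: V = Q/A = 0.02444/0.01057 = 2.313 m/s; Re = 9.867e+04; ε/D = 1.12e-05; Haaland → f = 0.01791; ΔP_B = f(L/D)(ρV²/2) = 1.362e+04 Pa.
ΔP_A/ΔP_B = 9056/1.362e+04 = 0.665.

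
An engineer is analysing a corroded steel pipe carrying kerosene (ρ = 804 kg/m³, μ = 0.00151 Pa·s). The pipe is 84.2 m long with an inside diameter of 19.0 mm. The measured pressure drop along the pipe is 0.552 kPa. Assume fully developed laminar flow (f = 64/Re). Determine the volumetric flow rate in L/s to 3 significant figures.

For laminar flow, f = 64/Re with Re = ρVD/μ, so Darcy-Weisbach reduces to ΔP = 32μLV/D². Solving for V: V = ΔP·D²/(32μL) = 552·(0.019)²/(32·0.00151·84.2) = 0.04898 m/s.
Check: Re = ρVD/μ = 804·0.04898·0.019/0.00151 = 495.5 < 2300, so the laminar assumption holds.
Q = V·A = 0.04898·(π/4·0.019²) = 1.389e-05 m³/s = 0.0139 L/s.

Q ≈ 0.0139 L/s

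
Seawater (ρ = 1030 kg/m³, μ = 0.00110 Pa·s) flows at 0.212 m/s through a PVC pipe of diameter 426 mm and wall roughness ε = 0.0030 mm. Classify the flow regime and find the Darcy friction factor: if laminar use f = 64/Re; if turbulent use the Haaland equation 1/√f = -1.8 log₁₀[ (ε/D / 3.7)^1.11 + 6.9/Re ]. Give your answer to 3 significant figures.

f ≈ 0.0185

Re = ρVD/μ = 1030·0.212·0.426/0.0011 = 8.456e+04.
Re > 4000 → turbulent. ε/D = 3e-06/0.426 = 7.04e-06; Haaland: 1/√f = -1.8 log₁₀[4.47e-07 + 8.16e-05] = 7.355, so f = 0.01849.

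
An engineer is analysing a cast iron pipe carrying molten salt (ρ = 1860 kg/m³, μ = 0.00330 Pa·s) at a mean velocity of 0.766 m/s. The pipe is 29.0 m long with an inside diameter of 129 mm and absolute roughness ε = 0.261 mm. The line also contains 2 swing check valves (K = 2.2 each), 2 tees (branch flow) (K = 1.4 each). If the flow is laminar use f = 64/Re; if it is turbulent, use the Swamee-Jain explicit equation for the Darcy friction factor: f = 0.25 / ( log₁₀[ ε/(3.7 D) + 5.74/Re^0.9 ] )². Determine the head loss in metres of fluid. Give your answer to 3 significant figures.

h_f ≈ 0.394 m

Reynolds number Re = ρVD/μ = 1860 · 0.766 · 0.129 / 0.0033 = 5.57e+04.
Re > 4000 → turbulent. Relative roughness ε/D = 0.000261/0.129 = 0.00202. Swamee-Jain: f = 0.25/(log₁₀[0.00202/3.7 + 5.74/5.57e+04^0.9])² = 0.25/(log₁₀[0.000547 + 0.000307])² = 0.25/(-3.068)² = 0.02655.
Total minor-loss coefficient ΣK = 2·2.2 + 2·1.4 = 7.2.
ΔP = [f·L/D + ΣK]·(ρV²/2) = [0.02655·29/0.129 + 7.2]·(1860·0.766²/2) = [5.969 + 7.2]·545.7 = 7186 Pa.
Head loss h_f = ΔP/(ρg) = 7186/(1860·9.81) = 0.394 m.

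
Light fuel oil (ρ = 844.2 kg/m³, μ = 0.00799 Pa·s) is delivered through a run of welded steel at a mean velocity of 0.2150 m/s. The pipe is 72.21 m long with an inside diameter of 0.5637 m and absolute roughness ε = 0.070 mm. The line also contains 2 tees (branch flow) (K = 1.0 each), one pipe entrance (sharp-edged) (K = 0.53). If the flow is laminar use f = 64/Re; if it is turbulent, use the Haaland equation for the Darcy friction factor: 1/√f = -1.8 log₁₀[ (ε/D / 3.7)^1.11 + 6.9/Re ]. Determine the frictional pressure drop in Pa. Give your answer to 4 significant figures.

Reynolds number Re = ρVD/μ = 844.2 · 0.215 · 0.5637 / 0.00799 = 1.281e+04.
Re > 4000 → turbulent. Relative roughness ε/D = 7e-05/0.5637 = 0.000124. Haaland: 1/√f = -1.8 log₁₀[(0.000124/3.7)^1.11 + 6.9/1.281e+04] = -1.8 log₁₀[1.08e-05 + 0.000539] = 5.868, so f = 0.02904.
Total minor-loss coefficient ΣK = 2·1 + 1·0.53 = 2.53.
ΔP = [f·L/D + ΣK]·(ρV²/2) = [0.02904·72.21/0.5637 + 2.53]·(844.2·0.215²/2) = [3.72 + 2.53]·19.51 = 122 Pa.

ΔP ≈ 122.0 Pa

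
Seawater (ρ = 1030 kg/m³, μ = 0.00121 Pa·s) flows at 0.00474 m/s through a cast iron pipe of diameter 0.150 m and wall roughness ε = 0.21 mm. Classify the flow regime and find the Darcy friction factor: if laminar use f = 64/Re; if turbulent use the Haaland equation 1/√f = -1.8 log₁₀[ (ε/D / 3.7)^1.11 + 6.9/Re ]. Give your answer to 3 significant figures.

f ≈ 0.106

Re = ρVD/μ = 1030·0.00474·0.15/0.00121 = 605.2.
Re < 2300 → laminar, so f = 64/Re = 0.1057 (roughness is irrelevant in laminar flow).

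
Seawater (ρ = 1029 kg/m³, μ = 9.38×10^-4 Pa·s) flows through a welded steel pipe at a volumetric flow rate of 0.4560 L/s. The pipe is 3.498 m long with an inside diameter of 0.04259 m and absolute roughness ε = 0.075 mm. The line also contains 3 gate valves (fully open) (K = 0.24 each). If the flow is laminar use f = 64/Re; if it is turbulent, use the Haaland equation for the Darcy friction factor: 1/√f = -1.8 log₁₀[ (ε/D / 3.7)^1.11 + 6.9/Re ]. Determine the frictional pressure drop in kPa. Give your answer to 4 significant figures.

ΔP ≈ 0.1704 kPa

Q = 0.4560 L/s = 0.4560/1000 = 0.000456 m³/s.
Cross-sectional area A = πD²/4 = π(0.04259)²/4 = 0.001425 m²; mean velocity V = Q/A = 0.000456/0.001425 = 0.3201 m/s.
Reynolds number Re = ρVD/μ = 1029 · 0.3201 · 0.04259 / 0.000938 = 1.495e+04.
Re > 4000 → turbulent. Relative roughness ε/D = 7.5e-05/0.04259 = 0.00176. Haaland: 1/√f = -1.8 log₁₀[(0.00176/3.7)^1.11 + 6.9/1.495e+04] = -1.8 log₁₀[0.000205 + 0.000461] = 5.717, so f = 0.03059.
Total minor-loss coefficient ΣK = 3·0.24 = 0.72.
ΔP = [f·L/D + ΣK]·(ρV²/2) = [0.03059·3.498/0.04259 + 0.72]·(1029·0.3201²/2) = [2.513 + 0.72]·52.71 = 170.4 Pa.
ΔP = 170.4 Pa = 0.1704 kPa.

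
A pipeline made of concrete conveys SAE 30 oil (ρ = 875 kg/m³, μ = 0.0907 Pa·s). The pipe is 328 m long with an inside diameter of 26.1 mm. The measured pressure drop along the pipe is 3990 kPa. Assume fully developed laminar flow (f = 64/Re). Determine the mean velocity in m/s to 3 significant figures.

For laminar flow, f = 64/Re with Re = ρVD/μ, so Darcy-Weisbach reduces to ΔP = 32μLV/D². Solving for V: V = ΔP·D²/(32μL) = 3.99e+06·(0.0261)²/(32·0.0907·328) = 2.855 m/s.
Check: Re = ρVD/μ = 875·2.855·0.0261/0.0907 = 718.9 < 2300, so the laminar assumption holds.

V ≈ 2.86 m/s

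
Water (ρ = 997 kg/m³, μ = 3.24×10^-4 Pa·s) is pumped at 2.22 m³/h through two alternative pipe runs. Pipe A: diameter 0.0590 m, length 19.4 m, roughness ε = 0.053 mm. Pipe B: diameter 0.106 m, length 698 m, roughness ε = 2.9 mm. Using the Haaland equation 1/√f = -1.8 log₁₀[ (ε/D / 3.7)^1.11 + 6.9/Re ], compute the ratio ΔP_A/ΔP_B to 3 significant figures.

ΔP_A/ΔP_B ≈ 0.222

Pipe A: V = Q/A = 0.0006167/0.002734 = 0.2256 m/s; Re = 4.095e+04; ε/D = 0.000898; Haaland → f = 0.02414; ΔP_A = f(L/D)(ρV²/2) = 201.3 Pa.
Pipe B: V = Q/A = 0.0006167/0.008825 = 0.06988 m/s; Re = 2.279e+04; ε/D = 0.0274; Haaland → f = 0.05656; ΔP_B = f(L/D)(ρV²/2) = 906.6 Pa.
ΔP_A/ΔP_B = 201.3/906.6 = 0.222.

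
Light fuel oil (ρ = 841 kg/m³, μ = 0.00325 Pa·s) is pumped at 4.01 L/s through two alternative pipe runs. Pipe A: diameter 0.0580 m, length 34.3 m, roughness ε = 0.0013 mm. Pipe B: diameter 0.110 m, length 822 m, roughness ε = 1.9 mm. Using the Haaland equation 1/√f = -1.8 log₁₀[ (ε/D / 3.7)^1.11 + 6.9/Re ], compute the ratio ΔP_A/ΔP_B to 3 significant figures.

ΔP_A/ΔP_B ≈ 0.518

Pipe A: V = Q/A = 0.00401/0.002642 = 1.518 m/s; Re = 2.278e+04; ε/D = 2.24e-05; Haaland → f = 0.02496; ΔP_A = f(L/D)(ρV²/2) = 1.43e+04 Pa.
Pipe B: V = Q/A = 0.00401/0.009503 = 0.422 m/s; Re = 1.201e+04; ε/D = 0.0173; Haaland → f = 0.04938; ΔP_B = f(L/D)(ρV²/2) = 2.763e+04 Pa.
ΔP_A/ΔP_B = 1.43e+04/2.763e+04 = 0.518.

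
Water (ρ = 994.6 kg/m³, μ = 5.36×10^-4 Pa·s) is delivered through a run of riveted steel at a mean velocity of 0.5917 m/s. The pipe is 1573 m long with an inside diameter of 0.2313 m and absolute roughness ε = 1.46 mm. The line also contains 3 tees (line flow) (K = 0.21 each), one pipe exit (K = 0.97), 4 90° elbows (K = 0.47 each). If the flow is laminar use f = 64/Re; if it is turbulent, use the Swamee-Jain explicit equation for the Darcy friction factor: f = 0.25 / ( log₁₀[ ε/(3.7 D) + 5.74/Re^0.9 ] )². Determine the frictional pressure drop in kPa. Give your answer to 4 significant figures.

Reynolds number Re = ρVD/μ = 994.6 · 0.5917 · 0.2313 / 0.000536 = 2.54e+05.
Re > 4000 → turbulent. Relative roughness ε/D = 0.00146/0.2313 = 0.00631. Swamee-Jain: f = 0.25/(log₁₀[0.00631/3.7 + 5.74/2.54e+05^0.9])² = 0.25/(log₁₀[0.00171 + 7.85e-05])² = 0.25/(-2.748)² = 0.03309.
Total minor-loss coefficient ΣK = 3·0.21 + 1·0.97 + 4·0.47 = 3.48.
ΔP = [f·L/D + ΣK]·(ρV²/2) = [0.03309·1573/0.2313 + 3.48]·(994.6·0.5917²/2) = [225.1 + 3.48]·174.1 = 3.979e+04 Pa.
ΔP = 3.979e+04 Pa = 39.79 kPa.

ΔP ≈ 39.79 kPa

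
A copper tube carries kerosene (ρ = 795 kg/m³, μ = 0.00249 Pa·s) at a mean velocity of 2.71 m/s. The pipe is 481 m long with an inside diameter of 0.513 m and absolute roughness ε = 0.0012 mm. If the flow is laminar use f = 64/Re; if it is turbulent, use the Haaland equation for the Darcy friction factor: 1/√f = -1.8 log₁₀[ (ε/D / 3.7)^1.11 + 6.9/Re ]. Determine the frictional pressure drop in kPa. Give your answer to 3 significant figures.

Reynolds number Re = ρVD/μ = 795 · 2.71 · 0.513 / 0.00249 = 4.439e+05.
Re > 4000 → turbulent. Relative roughness ε/D = 1.2e-06/0.513 = 2.34e-06. Haaland: 1/√f = -1.8 log₁₀[(2.34e-06/3.7)^1.11 + 6.9/4.439e+05] = -1.8 log₁₀[1.32e-07 + 1.55e-05] = 8.649, so f = 0.01337.
Darcy-Weisbach: ΔP = f(L/D)(ρV²/2) = 0.01337·(481/0.513)·(795·2.71²/2) = 0.01337·937.6·2919 = 3.659e+04 Pa.
ΔP = 3.659e+04 Pa = 36.6 kPa.

ΔP ≈ 36.6 kPa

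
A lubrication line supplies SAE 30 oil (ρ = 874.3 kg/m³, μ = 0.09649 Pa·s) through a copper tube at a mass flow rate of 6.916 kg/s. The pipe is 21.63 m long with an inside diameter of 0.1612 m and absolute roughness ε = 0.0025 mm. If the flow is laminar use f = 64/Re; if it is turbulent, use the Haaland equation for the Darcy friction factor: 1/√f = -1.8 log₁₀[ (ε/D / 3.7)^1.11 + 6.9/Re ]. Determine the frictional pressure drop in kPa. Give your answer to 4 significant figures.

A = πD²/4 = π(0.1612)²/4 = 0.02041 m²; mean velocity V = ṁ/(ρA) = 6.916/(874.3 · 0.02041) = 0.3876 m/s.
Reynolds number Re = ρVD/μ = 874.3 · 0.3876 · 0.1612 / 0.0965 = 566.1.
Re < 2300 → laminar flow, so f = 64/Re = 64/566.1 = 0.113 (the turbulent correlation is not needed).
Darcy-Weisbach: ΔP = f(L/D)(ρV²/2) = 0.113·(21.63/0.1612)·(874.3·0.3876²/2) = 0.113·134.2·65.67 = 996.2 Pa.
ΔP = 996.2 Pa = 0.9962 kPa.

ΔP ≈ 0.9962 kPa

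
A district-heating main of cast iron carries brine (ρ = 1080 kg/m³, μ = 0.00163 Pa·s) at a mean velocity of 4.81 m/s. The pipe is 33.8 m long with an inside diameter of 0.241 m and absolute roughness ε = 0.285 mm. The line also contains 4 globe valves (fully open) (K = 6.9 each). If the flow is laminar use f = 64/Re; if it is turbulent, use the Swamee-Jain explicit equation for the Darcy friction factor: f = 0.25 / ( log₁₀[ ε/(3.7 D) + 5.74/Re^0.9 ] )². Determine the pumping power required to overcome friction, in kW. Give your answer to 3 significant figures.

P ≈ 83.7 kW

Reynolds number Re = ρVD/μ = 1080 · 4.81 · 0.241 / 0.00163 = 7.681e+05.
Re > 4000 → turbulent. Relative roughness ε/D = 0.000285/0.241 = 0.00118. Swamee-Jain: f = 0.25/(log₁₀[0.00118/3.7 + 5.74/7.681e+05^0.9])² = 0.25/(log₁₀[0.00032 + 2.9e-05])² = 0.25/(-3.458)² = 0.02091.
Total minor-loss coefficient ΣK = 4·6.9 = 27.6.
ΔP = [f·L/D + ΣK]·(ρV²/2) = [0.02091·33.8/0.241 + 27.6]·(1080·4.81²/2) = [2.933 + 27.6]·1.249e+04 = 3.815e+05 Pa.
Q = V·A = 4.81·0.04562 = 0.2194 m³/s.
Pumping power P = QΔP = 0.2194·3.815e+05 = 83700 W = 83.7 kW.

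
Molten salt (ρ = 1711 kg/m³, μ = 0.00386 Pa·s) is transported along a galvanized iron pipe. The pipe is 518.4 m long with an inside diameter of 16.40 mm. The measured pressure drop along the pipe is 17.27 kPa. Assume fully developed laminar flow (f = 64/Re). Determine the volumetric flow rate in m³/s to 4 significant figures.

For laminar flow, f = 64/Re with Re = ρVD/μ, so Darcy-Weisbach reduces to ΔP = 32μLV/D². Solving for V: V = ΔP·D²/(32μL) = 1.727e+04·(0.0164)²/(32·0.00386·518.4) = 0.07254 m/s.
Check: Re = ρVD/μ = 1711·0.07254·0.0164/0.00386 = 527.3 < 2300, so the laminar assumption holds.
Q = V·A = 0.07254·(π/4·0.0164²) = 1.532e-05 m³/s = 1.532×10^-5 m³/s.

Q ≈ 1.532×10^-5 m³/s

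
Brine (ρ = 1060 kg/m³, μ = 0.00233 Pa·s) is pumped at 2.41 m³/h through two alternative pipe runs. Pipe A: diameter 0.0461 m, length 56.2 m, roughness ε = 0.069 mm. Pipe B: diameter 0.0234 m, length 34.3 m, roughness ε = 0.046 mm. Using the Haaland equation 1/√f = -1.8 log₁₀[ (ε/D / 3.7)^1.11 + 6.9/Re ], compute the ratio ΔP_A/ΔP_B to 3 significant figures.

Pipe A: V = Q/A = 0.0006694/0.001669 = 0.4011 m/s; Re = 8412; ε/D = 0.0015; Haaland → f = 0.03421; ΔP_A = f(L/D)(ρV²/2) = 3556 Pa.
Pipe B: V = Q/A = 0.0006694/0.0004301 = 1.557 m/s; Re = 1.657e+04; ε/D = 0.00197; Haaland → f = 0.03036; ΔP_B = f(L/D)(ρV²/2) = 5.716e+04 Pa.
ΔP_A/ΔP_B = 3556/5.716e+04 = 0.0622.

ΔP_A/ΔP_B ≈ 0.0622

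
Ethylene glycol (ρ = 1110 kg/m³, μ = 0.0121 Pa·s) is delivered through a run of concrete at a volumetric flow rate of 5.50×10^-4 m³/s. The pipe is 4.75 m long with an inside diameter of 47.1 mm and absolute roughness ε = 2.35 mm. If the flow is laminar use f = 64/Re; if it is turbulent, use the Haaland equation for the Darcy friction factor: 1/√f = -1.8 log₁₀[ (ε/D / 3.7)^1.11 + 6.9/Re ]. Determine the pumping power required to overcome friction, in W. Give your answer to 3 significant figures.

P ≈ 0.144 W

Cross-sectional area A = πD²/4 = π(0.0471)²/4 = 0.001742 m²; mean velocity V = Q/A = 0.00055/0.001742 = 0.3157 m/s.
Reynolds number Re = ρVD/μ = 1110 · 0.3157 · 0.0471 / 0.0121 = 1364.
Re < 2300 → laminar flow, so f = 64/Re = 64/1364 = 0.04692 (the turbulent correlation is not needed).
Darcy-Weisbach: ΔP = f(L/D)(ρV²/2) = 0.04692·(4.75/0.0471)·(1110·0.3157²/2) = 0.04692·100.8·55.3 = 261.7 Pa.
Pumping power P = QΔP = 0.00055·261.7 = 0.1439 W = 0.144 W.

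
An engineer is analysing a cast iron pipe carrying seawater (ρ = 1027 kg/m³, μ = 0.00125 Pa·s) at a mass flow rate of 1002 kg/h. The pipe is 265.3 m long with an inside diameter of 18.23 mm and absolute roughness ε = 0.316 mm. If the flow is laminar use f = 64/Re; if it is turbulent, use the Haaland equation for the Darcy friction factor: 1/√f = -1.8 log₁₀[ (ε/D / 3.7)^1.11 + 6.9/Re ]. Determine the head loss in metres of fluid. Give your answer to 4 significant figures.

h_f ≈ 38.96 m

ṁ = 1002 kg/h = 1002/3600 = 0.2783 kg/s.
A = πD²/4 = π(0.01823)²/4 = 0.000261 m²; mean velocity V = ṁ/(ρA) = 0.2783/(1027 · 0.000261) = 1.038 m/s.
Reynolds number Re = ρVD/μ = 1027 · 1.038 · 0.01823 / 0.00125 = 1.555e+04.
Re > 4000 → turbulent. Relative roughness ε/D = 0.000316/0.01823 = 0.0173. Haaland: 1/√f = -1.8 log₁₀[(0.0173/3.7)^1.11 + 6.9/1.555e+04] = -1.8 log₁₀[0.0026 + 0.000444] = 4.531, so f = 0.04872.
Darcy-Weisbach: ΔP = f(L/D)(ρV²/2) = 0.04872·(265.3/0.01823)·(1027·1.038²/2) = 0.04872·1.455e+04·553.6 = 3.925e+05 Pa.
Head loss h_f = ΔP/(ρg) = 3.925e+05/(1027·9.81) = 38.96 m.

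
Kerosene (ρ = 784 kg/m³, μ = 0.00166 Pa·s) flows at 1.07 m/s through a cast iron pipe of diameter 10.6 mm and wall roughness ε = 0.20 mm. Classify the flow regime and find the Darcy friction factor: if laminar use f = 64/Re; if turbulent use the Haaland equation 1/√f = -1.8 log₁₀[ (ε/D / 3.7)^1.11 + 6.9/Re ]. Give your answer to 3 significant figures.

Re = ρVD/μ = 784·1.07·0.0106/0.00166 = 5357.
Re > 4000 → turbulent. ε/D = 0.0002/0.0106 = 0.0189; Haaland: 1/√f = -1.8 log₁₀[0.00285 + 0.00129] = 4.289, so f = 0.05436.

f ≈ 0.0544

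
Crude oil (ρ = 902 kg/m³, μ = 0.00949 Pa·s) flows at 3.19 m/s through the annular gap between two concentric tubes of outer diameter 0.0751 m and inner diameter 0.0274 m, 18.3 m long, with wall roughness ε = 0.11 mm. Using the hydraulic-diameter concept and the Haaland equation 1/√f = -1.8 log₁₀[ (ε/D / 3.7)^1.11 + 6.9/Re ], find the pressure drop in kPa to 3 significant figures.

Hydraulic diameter D_h = 4A/P = D_o - D_i = 0.0751 - 0.0274 = 0.0477 m.
Re = ρVD_h/μ = 902·3.19·0.0477/0.00949 = 1.446e+04.
ε/D_h = 0.00011/0.0477 = 0.00231; Haaland gives 1/√f = -1.8 log₁₀[0.000277+0.000477] = 5.621, so f = 0.03165.
ΔP = f(L/D_h)(ρV²/2) = 0.03165·18.3/0.0477·4589 = 5.573e+04 Pa.
ΔP = 55.7 kPa.

ΔP ≈ 55.7 kPa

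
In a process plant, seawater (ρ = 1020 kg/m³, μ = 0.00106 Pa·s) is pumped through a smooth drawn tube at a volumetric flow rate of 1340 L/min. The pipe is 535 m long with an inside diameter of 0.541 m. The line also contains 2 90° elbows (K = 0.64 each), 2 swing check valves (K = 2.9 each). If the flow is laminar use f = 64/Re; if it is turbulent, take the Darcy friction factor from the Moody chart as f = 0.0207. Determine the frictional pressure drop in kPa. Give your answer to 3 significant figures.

ΔP ≈ 0.133 kPa

Q = 1340 L/min = 1340/60000 = 0.02233 m³/s.
Cross-sectional area A = πD²/4 = π(0.541)²/4 = 0.2299 m²; mean velocity V = Q/A = 0.02233/0.2299 = 0.09716 m/s.
Reynolds number Re = ρVD/μ = 1020 · 0.09716 · 0.541 / 0.00106 = 5.058e+04.
Re > 4000 → turbulent; use the Moody-chart value f = 0.0207.
Total minor-loss coefficient ΣK = 2·0.64 + 2·2.9 = 7.08.
ΔP = [f·L/D + ΣK]·(ρV²/2) = [0.0207·535/0.541 + 7.08]·(1020·0.09716²/2) = [20.47 + 7.08]·4.814 = 132.6 Pa.
ΔP = 132.6 Pa = 0.133 kPa.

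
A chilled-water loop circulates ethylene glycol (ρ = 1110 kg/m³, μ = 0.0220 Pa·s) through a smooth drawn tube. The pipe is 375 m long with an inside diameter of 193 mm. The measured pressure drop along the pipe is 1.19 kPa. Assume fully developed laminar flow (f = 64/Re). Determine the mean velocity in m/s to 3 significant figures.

V ≈ 0.168 m/s

For laminar flow, f = 64/Re with Re = ρVD/μ, so Darcy-Weisbach reduces to ΔP = 32μLV/D². Solving for V: V = ΔP·D²/(32μL) = 1190·(0.193)²/(32·0.022·375) = 0.1679 m/s.
Check: Re = ρVD/μ = 1110·0.1679·0.193/0.022 = 1635 < 2300, so the laminar assumption holds.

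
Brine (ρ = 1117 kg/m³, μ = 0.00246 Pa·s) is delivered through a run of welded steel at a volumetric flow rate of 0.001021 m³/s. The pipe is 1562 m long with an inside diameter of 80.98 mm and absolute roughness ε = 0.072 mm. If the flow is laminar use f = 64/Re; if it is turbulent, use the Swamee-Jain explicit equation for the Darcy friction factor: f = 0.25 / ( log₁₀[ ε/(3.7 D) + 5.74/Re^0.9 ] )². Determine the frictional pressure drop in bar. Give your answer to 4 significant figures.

ΔP ≈ 0.1489 bar

Cross-sectional area A = πD²/4 = π(0.08098)²/4 = 0.00515 m²; mean velocity V = Q/A = 0.001021/0.00515 = 0.1982 m/s.
Reynolds number Re = ρVD/μ = 1117 · 0.1982 · 0.08098 / 0.00246 = 7289.
Re > 4000 → turbulent. Relative roughness ε/D = 7.2e-05/0.08098 = 0.000889. Swamee-Jain: f = 0.25/(log₁₀[0.000889/3.7 + 5.74/7289^0.9])² = 0.25/(log₁₀[0.00024 + 0.00192])² = 0.25/(-2.666)² = 0.03517.
Darcy-Weisbach: ΔP = f(L/D)(ρV²/2) = 0.03517·(1562/0.08098)·(1117·0.1982²/2) = 0.03517·1.929e+04·21.95 = 1.489e+04 Pa.
ΔP = 1.489e+04 Pa = 0.1489 bar.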